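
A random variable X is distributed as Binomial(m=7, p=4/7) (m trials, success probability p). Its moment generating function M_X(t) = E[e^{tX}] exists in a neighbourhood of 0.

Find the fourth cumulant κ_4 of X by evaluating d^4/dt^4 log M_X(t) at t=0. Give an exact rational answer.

κ_4 = K^(4)(0) = -276/343

M_X(t) = (4*e^(t)/7 + 3/7)^7
K_X(t) = log M_X(t) = 7*log(4*e^(t)/7 + 3/7)
K^(4)(t) = (1344*e^(3*t) - 4032*e^(2*t) + 756*e^(t))/(256*e^(4*t) + 768*e^(3*t) + 864*e^(2*t) + 432*e^(t) + 81)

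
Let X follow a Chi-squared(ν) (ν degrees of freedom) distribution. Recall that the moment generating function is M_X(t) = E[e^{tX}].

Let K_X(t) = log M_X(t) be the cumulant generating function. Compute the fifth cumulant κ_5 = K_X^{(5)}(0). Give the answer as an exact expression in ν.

M_X(t) = (1 - 2*t)^(-ν/2)
K_X(t) = log M_X(t) = -ν*log(1 - 2*t)/2
dK/dt = -ν/(2*t - 1)
d^2K/dt^2 = 2*ν/(4*t^2 - 4*t + 1)
d^3K/dt^3 = -8*ν/(8*t^3 - 12*t^2 + 6*t - 1)
d^4K/dt^4 = 48*ν/(16*t^4 - 32*t^3 + 24*t^2 - 8*t + 1)
d^5K/dt^5 = -384*ν/(32*t^5 - 80*t^4 + 80*t^3 - 40*t^2 + 10*t - 1)

κ_5 = d^5K/dt^5 |_{t=0} = 384*ν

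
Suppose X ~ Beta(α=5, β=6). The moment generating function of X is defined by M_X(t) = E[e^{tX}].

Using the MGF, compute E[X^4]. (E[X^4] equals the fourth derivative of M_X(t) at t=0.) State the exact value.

M_X(t) = ₁F₁(5; 11; t)
M^(4)(t) = 10*₁F₁(9; 15; t)/143

E[X^4] = M^(4)(0) = 10/143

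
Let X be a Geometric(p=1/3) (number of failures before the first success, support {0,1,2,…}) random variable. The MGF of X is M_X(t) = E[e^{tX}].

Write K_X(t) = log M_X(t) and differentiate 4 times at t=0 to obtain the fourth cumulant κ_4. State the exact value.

M_X(t) = 1/(3*(1 - 2*e^(t)/3))
K_X(t) = log M_X(t) = -log(1 - 2*e^(t)/3) - log(3)
K′(t) = -2*e^(t)/(2*e^(t) - 3)
K′′(t) = 6*e^(t)/(4*e^(2*t) - 12*e^(t) + 9)
K′′′(t) = (-12*e^(2*t) - 18*e^(t))/(8*e^(3*t) - 36*e^(2*t) + 54*e^(t) - 27)
K′′′′(t) = (24*e^(3*t) + 144*e^(2*t) + 54*e^(t))/(16*e^(4*t) - 96*e^(3*t) + 216*e^(2*t) - 216*e^(t) + 81)

κ_4 = K′′′′(0) = 222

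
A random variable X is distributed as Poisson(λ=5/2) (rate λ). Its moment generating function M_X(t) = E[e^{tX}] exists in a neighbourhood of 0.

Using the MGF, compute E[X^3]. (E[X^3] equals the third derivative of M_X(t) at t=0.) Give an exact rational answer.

M_X(t) = e^(5*e^(t)/2 - 5/2)
M′(t) = 5*e^(-5/2)*e^(t)*e^(5*e^(t)/2)/2
M′′(t) = (25*e^(2*t)*e^(5*e^(t)/2) + 10*e^(t)*e^(5*e^(t)/2))*e^(-5/2)/4
M′′′(t) = (125*e^(3*t)*e^(5*e^(t)/2) + 150*e^(2*t)*e^(5*e^(t)/2) + 20*e^(t)*e^(5*e^(t)/2))*e^(-5/2)/8

E[X^3] = M′′′(0) = 295/8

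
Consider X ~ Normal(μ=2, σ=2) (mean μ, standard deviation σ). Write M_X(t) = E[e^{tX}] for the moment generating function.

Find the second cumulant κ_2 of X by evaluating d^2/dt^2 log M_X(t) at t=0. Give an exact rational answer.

κ_2 = K′′(0) = 4

M_X(t) = e^(2*t^2 + 2*t)
K_X(t) = log M_X(t) = 2*t^2 + 2*t
K′(t) = 4*t + 2
K′′(t) = 4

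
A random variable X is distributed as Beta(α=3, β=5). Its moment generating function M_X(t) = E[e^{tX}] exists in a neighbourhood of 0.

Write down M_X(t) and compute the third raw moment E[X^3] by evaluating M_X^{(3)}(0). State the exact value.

M_X(t) = ₁F₁(3; 8; t)
dM/dt = 3*₁F₁(4; 9; t)/8
d^2M/dt^2 = ₁F₁(5; 10; t)/6
d^3M/dt^3 = ₁F₁(6; 11; t)/12

E[X^3] = d^3M/dt^3 |_{t=0} = 1/12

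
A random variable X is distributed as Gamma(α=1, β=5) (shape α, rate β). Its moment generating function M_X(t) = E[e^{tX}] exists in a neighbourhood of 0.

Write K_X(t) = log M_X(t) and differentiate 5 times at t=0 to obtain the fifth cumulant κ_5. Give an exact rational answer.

κ_5 = D^5[K](0) = 24/3125

M_X(t) = 5/(5 - t)
K_X(t) = log M_X(t) = -log(5 - t) + log(5)
D^5[K](t) = -24/(t^5 - 25*t^4 + 250*t^3 - 1250*t^2 + 3125*t - 3125)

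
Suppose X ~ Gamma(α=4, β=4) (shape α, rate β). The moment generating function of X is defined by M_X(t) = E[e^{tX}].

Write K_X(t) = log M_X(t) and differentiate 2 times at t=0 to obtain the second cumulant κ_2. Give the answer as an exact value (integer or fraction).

κ_2 = K^(2)(0) = 1/4

M_X(t) = 256/(4 - t)^4
K_X(t) = log M_X(t) = -4*log(4 - t) + 8*log(2)
K^(2)(t) = 4/(t^2 - 8*t + 16)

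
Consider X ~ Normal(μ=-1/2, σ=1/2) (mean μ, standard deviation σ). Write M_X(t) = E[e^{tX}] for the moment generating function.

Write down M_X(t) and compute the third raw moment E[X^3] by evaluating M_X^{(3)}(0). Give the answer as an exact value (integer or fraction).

M_X(t) = e^(t^2/8 - t/2)
M^(3)(t) = (t^3*e^(t^2/8) - 6*t^2*e^(t^2/8) + 24*t*e^(t^2/8) - 32*e^(t^2/8))*e^(-t/2)/64

E[X^3] = M^(3)(0) = -1/2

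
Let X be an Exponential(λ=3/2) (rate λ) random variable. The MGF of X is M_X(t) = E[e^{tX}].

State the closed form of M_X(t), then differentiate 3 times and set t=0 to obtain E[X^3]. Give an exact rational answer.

E[X^3] = D^3[M](0) = 16/9

M_X(t) = 3/(2*(3/2 - t))
D^3[M](t) = 144/(16*t^4 - 96*t^3 + 216*t^2 - 216*t + 81)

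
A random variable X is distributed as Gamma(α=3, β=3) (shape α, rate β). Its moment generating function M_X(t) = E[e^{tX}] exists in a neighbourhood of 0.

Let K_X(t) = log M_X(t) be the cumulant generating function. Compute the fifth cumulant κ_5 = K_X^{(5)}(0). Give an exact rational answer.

κ_5 = K′′′′′(0) = 8/27

M_X(t) = 27/(3 - t)^3
K_X(t) = log M_X(t) = -3*log(3 - t) + 3*log(3)
K′(t) = -3/(t - 3)
K′′(t) = 3/(t^2 - 6*t + 9)
K′′′(t) = -6/(t^3 - 9*t^2 + 27*t - 27)
K′′′′(t) = 18/(t^4 - 12*t^3 + 54*t^2 - 108*t + 81)
K′′′′′(t) = -72/(t^5 - 15*t^4 + 90*t^3 - 270*t^2 + 405*t - 243)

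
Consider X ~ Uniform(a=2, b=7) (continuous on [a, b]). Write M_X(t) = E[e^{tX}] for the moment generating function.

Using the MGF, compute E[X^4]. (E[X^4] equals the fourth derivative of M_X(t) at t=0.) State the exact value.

M_X(t) = (e^(7*t) - e^(2*t))/(5*t)

E[X^4] = D^4[M](0) = 671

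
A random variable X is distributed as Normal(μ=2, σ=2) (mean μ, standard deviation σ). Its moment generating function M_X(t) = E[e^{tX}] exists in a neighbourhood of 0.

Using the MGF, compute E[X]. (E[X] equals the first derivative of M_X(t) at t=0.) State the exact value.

M_X(t) = e^(2*t^2 + 2*t)
M^(1)(t) = 4*t*e^(2*t)*e^(2*t^2) + 2*e^(2*t)*e^(2*t^2)

E[X] = M^(1)(0) = 2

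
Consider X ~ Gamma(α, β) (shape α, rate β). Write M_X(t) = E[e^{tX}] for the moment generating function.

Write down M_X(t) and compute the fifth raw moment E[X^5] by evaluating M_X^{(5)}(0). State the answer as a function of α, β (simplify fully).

E[X^5] = M^(5)(0) = α*(α^4 + 10*α^3 + 35*α^2 + 50*α + 24)/β^5

M_X(t) = (β/(β - t))^α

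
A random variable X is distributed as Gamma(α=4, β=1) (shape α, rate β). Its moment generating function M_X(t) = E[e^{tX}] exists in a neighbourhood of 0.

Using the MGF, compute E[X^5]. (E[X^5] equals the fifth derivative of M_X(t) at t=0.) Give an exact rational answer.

E[X^5] = M^(5)(0) = 6720

M_X(t) = (1 - t)^(-4)
M^(5)(t) = -6720/(t^9 - 9*t^8 + 36*t^7 - 84*t^6 + 126*t^5 - 126*t^4 + 84*t^3 - 36*t^2 + 9*t - 1)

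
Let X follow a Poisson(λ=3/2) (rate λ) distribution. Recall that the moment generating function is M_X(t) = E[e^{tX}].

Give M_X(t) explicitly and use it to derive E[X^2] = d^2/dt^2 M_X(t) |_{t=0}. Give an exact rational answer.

E[X^2] = D^2[M](0) = 15/4

M_X(t) = e^(3*e^(t)/2 - 3/2)
D^2[M](t) = (9*e^(2*t)*e^(3*e^(t)/2) + 6*e^(t)*e^(3*e^(t)/2))*e^(-3/2)/4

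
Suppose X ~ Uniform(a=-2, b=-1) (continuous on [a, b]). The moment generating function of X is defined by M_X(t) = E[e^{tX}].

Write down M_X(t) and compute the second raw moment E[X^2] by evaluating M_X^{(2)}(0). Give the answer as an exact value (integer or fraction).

E[X^2] = D^2[M](0) = 7/3

M_X(t) = (e^(-t) - e^(-2*t))/t
D^2[M](t) = (t^2*e^(t) - 4*t^2 + 2*t*e^(t) - 4*t + 2*e^(t) - 2)*e^(-2*t)/t^3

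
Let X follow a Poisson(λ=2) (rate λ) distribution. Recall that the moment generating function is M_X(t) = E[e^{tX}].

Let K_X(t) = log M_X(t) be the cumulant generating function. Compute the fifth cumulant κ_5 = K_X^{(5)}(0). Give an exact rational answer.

κ_5 = D^5[K](0) = 2

M_X(t) = e^(2*e^(t) - 2)
K_X(t) = log M_X(t) = 2*e^(t) - 2
D^5[K](t) = 2*e^(t)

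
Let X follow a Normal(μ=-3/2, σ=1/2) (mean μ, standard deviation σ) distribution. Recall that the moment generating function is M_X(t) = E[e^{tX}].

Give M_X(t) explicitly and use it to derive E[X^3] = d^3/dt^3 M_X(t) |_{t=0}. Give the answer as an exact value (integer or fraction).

M_X(t) = e^(t^2/8 - 3*t/2)
M^(3)(t) = (t^3*e^(t^2/8) - 18*t^2*e^(t^2/8) + 120*t*e^(t^2/8) - 288*e^(t^2/8))*e^(-3*t/2)/64

E[X^3] = M^(3)(0) = -9/2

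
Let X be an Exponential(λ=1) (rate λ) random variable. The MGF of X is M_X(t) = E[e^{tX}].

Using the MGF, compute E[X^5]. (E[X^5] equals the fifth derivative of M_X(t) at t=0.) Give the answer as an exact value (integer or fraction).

E[X^5] = M′′′′′(0) = 120

M_X(t) = 1/(1 - t)
M′(t) = 1/(t^2 - 2*t + 1)
M′′(t) = -2/(t^3 - 3*t^2 + 3*t - 1)
M′′′(t) = 6/(t^4 - 4*t^3 + 6*t^2 - 4*t + 1)
M′′′′(t) = -24/(t^5 - 5*t^4 + 10*t^3 - 10*t^2 + 5*t - 1)
M′′′′′(t) = 120/(t^6 - 6*t^5 + 15*t^4 - 20*t^3 + 15*t^2 - 6*t + 1)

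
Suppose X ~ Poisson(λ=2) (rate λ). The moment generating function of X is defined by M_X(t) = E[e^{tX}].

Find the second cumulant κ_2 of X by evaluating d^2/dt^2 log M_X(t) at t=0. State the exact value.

M_X(t) = e^(2*e^(t) - 2)
K_X(t) = log M_X(t) = 2*e^(t) - 2
D^2[K](t) = 2*e^(t)

κ_2 = D^2[K](0) = 2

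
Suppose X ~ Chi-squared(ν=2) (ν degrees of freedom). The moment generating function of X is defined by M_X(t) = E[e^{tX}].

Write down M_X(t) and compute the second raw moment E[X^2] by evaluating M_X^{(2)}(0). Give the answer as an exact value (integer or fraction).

E[X^2] = d^2M/dt^2 |_{t=0} = 8

M_X(t) = 1/(1 - 2*t)
dM/dt = 2/(4*t^2 - 4*t + 1)
d^2M/dt^2 = -8/(8*t^3 - 12*t^2 + 6*t - 1)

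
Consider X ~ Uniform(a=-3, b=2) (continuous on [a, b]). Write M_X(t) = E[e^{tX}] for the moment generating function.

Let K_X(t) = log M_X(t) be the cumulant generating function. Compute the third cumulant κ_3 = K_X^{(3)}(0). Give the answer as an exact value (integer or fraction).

M_X(t) = (e^(2*t) - e^(-3*t))/(5*t)
K_X(t) = log M_X(t) = -log(t) + log(e^(2*t) - e^(-3*t)) - log(5)
D^3[K](t) = (125*t^3*e^(10*t) + 125*t^3*e^(5*t) - 2*e^(15*t) + 6*e^(10*t) - 6*e^(5*t) + 2)/(t^3*e^(15*t) - 3*t^3*e^(10*t) + 3*t^3*e^(5*t) - t^3)

κ_3 = D^3[K](0) = 0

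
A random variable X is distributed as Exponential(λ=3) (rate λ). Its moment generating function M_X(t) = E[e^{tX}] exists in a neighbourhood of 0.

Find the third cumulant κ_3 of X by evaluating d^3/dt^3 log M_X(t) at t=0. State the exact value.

κ_3 = d^3K/dt^3 |_{t=0} = 2/27

M_X(t) = 3/(3 - t)
K_X(t) = log M_X(t) = -log(3 - t) + log(3)
dK/dt = -1/(t - 3)
d^2K/dt^2 = 1/(t^2 - 6*t + 9)
d^3K/dt^3 = -2/(t^3 - 9*t^2 + 27*t - 27)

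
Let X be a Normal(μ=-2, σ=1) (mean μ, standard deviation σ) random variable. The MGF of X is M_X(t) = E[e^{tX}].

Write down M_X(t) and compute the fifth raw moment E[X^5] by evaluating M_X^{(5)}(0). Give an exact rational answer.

M_X(t) = e^(t^2/2 - 2*t)
M′(t) = t*e^(-2*t)*e^(t^2/2) - 2*e^(-2*t)*e^(t^2/2)
M′′(t) = (t^2*e^(t^2/2) - 4*t*e^(t^2/2) + 5*e^(t^2/2))*e^(-2*t)
M′′′(t) = (t^3*e^(t^2/2) - 6*t^2*e^(t^2/2) + 15*t*e^(t^2/2) - 14*e^(t^2/2))*e^(-2*t)
M′′′′(t) = (t^4*e^(t^2/2) - 8*t^3*e^(t^2/2) + 30*t^2*e^(t^2/2) - 56*t*e^(t^2/2) + 43*e^(t^2/2))*e^(-2*t)
M′′′′′(t) = (t^5*e^(t^2/2) - 10*t^4*e^(t^2/2) + 50*t^3*e^(t^2/2) - 140*t^2*e^(t^2/2) + 215*t*e^(t^2/2) - 142*e^(t^2/2))*e^(-2*t)

E[X^5] = M′′′′′(0) = -142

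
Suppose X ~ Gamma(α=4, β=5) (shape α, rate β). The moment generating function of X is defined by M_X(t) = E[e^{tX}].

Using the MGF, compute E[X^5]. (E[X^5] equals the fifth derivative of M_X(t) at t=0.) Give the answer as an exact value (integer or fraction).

E[X^5] = D^5[M](0) = 1344/625

M_X(t) = 625/(5 - t)^4
D^5[M](t) = -4200000/(t^9 - 45*t^8 + 900*t^7 - 10500*t^6 + 78750*t^5 - 393750*t^4 + 1312500*t^3 - 2812500*t^2 + 3515625*t - 1953125)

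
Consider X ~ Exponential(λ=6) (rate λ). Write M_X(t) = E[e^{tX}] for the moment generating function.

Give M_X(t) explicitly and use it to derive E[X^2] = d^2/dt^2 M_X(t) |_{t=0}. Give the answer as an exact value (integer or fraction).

M_X(t) = 6/(6 - t)
D^2[M](t) = -12/(t^3 - 18*t^2 + 108*t - 216)

E[X^2] = D^2[M](0) = 1/18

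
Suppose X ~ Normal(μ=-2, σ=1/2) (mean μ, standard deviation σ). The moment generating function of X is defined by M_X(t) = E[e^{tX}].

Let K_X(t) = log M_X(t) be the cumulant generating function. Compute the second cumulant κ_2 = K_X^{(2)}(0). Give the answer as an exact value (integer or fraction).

κ_2 = K′′(0) = 1/4

M_X(t) = e^(t^2/8 - 2*t)
K_X(t) = log M_X(t) = t^2/8 - 2*t
K′(t) = t/4 - 2
K′′(t) = 1/4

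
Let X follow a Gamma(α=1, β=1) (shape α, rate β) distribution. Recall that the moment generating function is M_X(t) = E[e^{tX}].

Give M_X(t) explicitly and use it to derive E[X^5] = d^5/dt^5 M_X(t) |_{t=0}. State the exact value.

E[X^5] = M′′′′′(0) = 120

M_X(t) = 1/(1 - t)
M′(t) = 1/(t^2 - 2*t + 1)
M′′(t) = -2/(t^3 - 3*t^2 + 3*t - 1)
M′′′(t) = 6/(t^4 - 4*t^3 + 6*t^2 - 4*t + 1)
M′′′′(t) = -24/(t^5 - 5*t^4 + 10*t^3 - 10*t^2 + 5*t - 1)
M′′′′′(t) = 120/(t^6 - 6*t^5 + 15*t^4 - 20*t^3 + 15*t^2 - 6*t + 1)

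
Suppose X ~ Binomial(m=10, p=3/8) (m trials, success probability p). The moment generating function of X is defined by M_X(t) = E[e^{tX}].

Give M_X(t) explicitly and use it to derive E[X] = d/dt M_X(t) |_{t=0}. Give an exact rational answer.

M_X(t) = (3*e^(t)/8 + 5/8)^10

E[X] = D[M](0) = 15/4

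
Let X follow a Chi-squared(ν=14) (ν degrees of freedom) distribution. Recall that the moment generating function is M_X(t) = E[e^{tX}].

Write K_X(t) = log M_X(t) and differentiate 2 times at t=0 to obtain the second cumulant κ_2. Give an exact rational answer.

κ_2 = K^(2)(0) = 28

M_X(t) = (1 - 2*t)^(-7)
K_X(t) = log M_X(t) = -7*log(1 - 2*t)
K^(2)(t) = 28/(4*t^2 - 4*t + 1)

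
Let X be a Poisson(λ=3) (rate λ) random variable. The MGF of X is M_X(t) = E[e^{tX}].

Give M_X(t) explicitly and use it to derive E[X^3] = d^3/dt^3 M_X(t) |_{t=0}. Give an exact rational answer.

M_X(t) = e^(3*e^(t) - 3)
M^(3)(t) = (27*e^(3*t)*e^(3*e^(t)) + 27*e^(2*t)*e^(3*e^(t)) + 3*e^(t)*e^(3*e^(t)))*e^(-3)

E[X^3] = M^(3)(0) = 57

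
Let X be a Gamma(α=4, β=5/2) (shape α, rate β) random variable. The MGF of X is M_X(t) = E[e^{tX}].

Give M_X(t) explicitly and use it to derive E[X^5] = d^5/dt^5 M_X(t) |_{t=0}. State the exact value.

E[X^5] = M′′′′′(0) = 43008/625

M_X(t) = 625/(16*(5/2 - t)^4)
M′(t) = -5000/(32*t^5 - 400*t^4 + 2000*t^3 - 5000*t^2 + 6250*t - 3125)
M′′(t) = 50000/(64*t^6 - 960*t^5 + 6000*t^4 - 20000*t^3 + 37500*t^2 - 37500*t + 15625)
M′′′(t) = -600000/(128*t^7 - 2240*t^6 + 16800*t^5 - 70000*t^4 + 175000*t^3 - 262500*t^2 + 218750*t - 78125)
M′′′′(t) = 8400000/(256*t^8 - 5120*t^7 + 44800*t^6 - 224000*t^5 + 700000*t^4 - 1400000*t^3 + 1750000*t^2 - 1250000*t + 390625)
M′′′′′(t) = -134400000/(512*t^9 - 11520*t^8 + 115200*t^7 - 672000*t^6 + 2520000*t^5 - 6300000*t^4 + 10500000*t^3 - 11250000*t^2 + 7031250*t - 1953125)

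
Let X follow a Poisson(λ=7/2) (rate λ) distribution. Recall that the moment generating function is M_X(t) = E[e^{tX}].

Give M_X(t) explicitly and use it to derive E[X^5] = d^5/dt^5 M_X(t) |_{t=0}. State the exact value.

M_X(t) = e^(7*e^(t)/2 - 7/2)
dM/dt = 7*e^(-7/2)*e^(t)*e^(7*e^(t)/2)/2
d^2M/dt^2 = (49*e^(2*t)*e^(7*e^(t)/2) + 14*e^(t)*e^(7*e^(t)/2))*e^(-7/2)/4
d^3M/dt^3 = (343*e^(3*t)*e^(7*e^(t)/2) + 294*e^(2*t)*e^(7*e^(t)/2) + 28*e^(t)*e^(7*e^(t)/2))*e^(-7/2)/8
d^4M/dt^4 = (2401*e^(4*t)*e^(7*e^(t)/2) + 4116*e^(3*t)*e^(7*e^(t)/2) + 1372*e^(2*t)*e^(7*e^(t)/2) + 56*e^(t)*e^(7*e^(t)/2))*e^(-7/2)/16
d^5M/dt^5 = (16807*e^(5*t)*e^(7*e^(t)/2) + 48020*e^(4*t)*e^(7*e^(t)/2) + 34300*e^(3*t)*e^(7*e^(t)/2) + 5880*e^(2*t)*e^(7*e^(t)/2) + 112*e^(t)*e^(7*e^(t)/2))*e^(-7/2)/32

E[X^5] = d^5M/dt^5 |_{t=0} = 105119/32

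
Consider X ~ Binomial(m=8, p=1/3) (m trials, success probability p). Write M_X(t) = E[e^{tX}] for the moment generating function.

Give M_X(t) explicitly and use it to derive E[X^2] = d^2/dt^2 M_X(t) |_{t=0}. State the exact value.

E[X^2] = M′′(0) = 80/9

M_X(t) = (e^(t)/3 + 2/3)^8
M′(t) = 8*e^(8*t)/6561 + 112*e^(7*t)/6561 + 224*e^(6*t)/2187 + 2240*e^(5*t)/6561 + 4480*e^(4*t)/6561 + 1792*e^(3*t)/2187 + 3584*e^(2*t)/6561 + 1024*e^(t)/6561
M′′(t) = 64*e^(8*t)/6561 + 784*e^(7*t)/6561 + 448*e^(6*t)/729 + 11200*e^(5*t)/6561 + 17920*e^(4*t)/6561 + 1792*e^(3*t)/729 + 7168*e^(2*t)/6561 + 1024*e^(t)/6561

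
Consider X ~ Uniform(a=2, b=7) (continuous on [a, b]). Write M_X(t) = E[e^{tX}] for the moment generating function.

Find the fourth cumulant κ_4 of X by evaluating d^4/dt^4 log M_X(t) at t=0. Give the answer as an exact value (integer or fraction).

κ_4 = K^(4)(0) = -125/24

M_X(t) = (e^(7*t) - e^(2*t))/(5*t)
K_X(t) = log M_X(t) = -log(t) + log(e^(7*t) - e^(2*t)) - log(5)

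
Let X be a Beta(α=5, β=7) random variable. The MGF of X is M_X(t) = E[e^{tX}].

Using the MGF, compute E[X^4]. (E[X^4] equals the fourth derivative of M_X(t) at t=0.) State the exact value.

E[X^4] = M^(4)(0) = 2/39

M_X(t) = ₁F₁(5; 12; t)
M^(4)(t) = 2*₁F₁(9; 16; t)/39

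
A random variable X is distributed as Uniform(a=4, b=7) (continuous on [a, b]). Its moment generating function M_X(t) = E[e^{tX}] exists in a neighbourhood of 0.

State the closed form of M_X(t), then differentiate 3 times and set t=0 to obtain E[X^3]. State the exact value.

M_X(t) = (e^(7*t) - e^(4*t))/(3*t)
M^(3)(t) = (343*t^3*e^(7*t) - 64*t^3*e^(4*t) - 147*t^2*e^(7*t) + 48*t^2*e^(4*t) + 42*t*e^(7*t) - 24*t*e^(4*t) - 6*e^(7*t) + 6*e^(4*t))/(3*t^4)

E[X^3] = M^(3)(0) = 715/4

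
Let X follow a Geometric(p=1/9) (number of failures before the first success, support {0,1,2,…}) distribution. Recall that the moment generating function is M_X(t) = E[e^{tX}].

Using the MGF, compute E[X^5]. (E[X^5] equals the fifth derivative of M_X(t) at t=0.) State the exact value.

M_X(t) = 1/(9*(1 - 8*e^(t)/9))
M′(t) = 8*e^(t)/(64*e^(2*t) - 144*e^(t) + 81)
M′′(t) = (-64*e^(2*t) - 72*e^(t))/(512*e^(3*t) - 1728*e^(2*t) + 1944*e^(t) - 729)
M′′′(t) = (512*e^(3*t) + 2304*e^(2*t) + 648*e^(t))/(4096*e^(4*t) - 18432*e^(3*t) + 31104*e^(2*t) - 23328*e^(t) + 6561)
M′′′′(t) = (-4096*e^(4*t) - 50688*e^(3*t) - 57024*e^(2*t) - 5832*e^(t))/(32768*e^(5*t) - 184320*e^(4*t) + 414720*e^(3*t) - 466560*e^(2*t) + 262440*e^(t) - 59049)

E[X^5] = M′′′′′(0) = 4993928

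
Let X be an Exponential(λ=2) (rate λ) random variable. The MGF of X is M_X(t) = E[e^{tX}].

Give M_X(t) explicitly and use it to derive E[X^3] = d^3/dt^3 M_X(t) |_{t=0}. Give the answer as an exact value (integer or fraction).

E[X^3] = M^(3)(0) = 3/4

M_X(t) = 2/(2 - t)
M^(3)(t) = 12/(t^4 - 8*t^3 + 24*t^2 - 32*t + 16)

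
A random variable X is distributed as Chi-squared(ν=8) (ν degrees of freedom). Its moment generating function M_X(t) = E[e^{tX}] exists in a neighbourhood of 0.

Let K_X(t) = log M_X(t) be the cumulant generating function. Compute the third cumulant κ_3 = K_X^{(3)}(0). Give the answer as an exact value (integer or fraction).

M_X(t) = (1 - 2*t)^(-4)
K_X(t) = log M_X(t) = -4*log(1 - 2*t)
D^3[K](t) = -64/(8*t^3 - 12*t^2 + 6*t - 1)

κ_3 = D^3[K](0) = 64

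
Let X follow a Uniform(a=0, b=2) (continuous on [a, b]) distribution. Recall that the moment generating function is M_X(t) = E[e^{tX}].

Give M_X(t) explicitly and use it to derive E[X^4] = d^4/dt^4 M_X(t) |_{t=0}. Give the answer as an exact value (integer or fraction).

E[X^4] = M′′′′(0) = 16/5

M_X(t) = (e^(2*t) - 1)/(2*t)
M′(t) = (2*t*e^(2*t) - e^(2*t) + 1)/(2*t^2)
M′′(t) = (2*t^2*e^(2*t) - 2*t*e^(2*t) + e^(2*t) - 1)/t^3
M′′′(t) = (4*t^3*e^(2*t) - 6*t^2*e^(2*t) + 6*t*e^(2*t) - 3*e^(2*t) + 3)/t^4
M′′′′(t) = (8*t^4*e^(2*t) - 16*t^3*e^(2*t) + 24*t^2*e^(2*t) - 24*t*e^(2*t) + 12*e^(2*t) - 12)/t^5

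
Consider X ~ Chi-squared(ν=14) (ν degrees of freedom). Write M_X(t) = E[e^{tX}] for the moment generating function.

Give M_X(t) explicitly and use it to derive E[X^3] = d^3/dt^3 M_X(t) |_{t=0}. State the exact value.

E[X^3] = d^3M/dt^3 |_{t=0} = 4032

M_X(t) = (1 - 2*t)^(-7)
dM/dt = 14/(256*t^8 - 1024*t^7 + 1792*t^6 - 1792*t^5 + 1120*t^4 - 448*t^3 + 112*t^2 - 16*t + 1)
d^2M/dt^2 = -224/(512*t^9 - 2304*t^8 + 4608*t^7 - 5376*t^6 + 4032*t^5 - 2016*t^4 + 672*t^3 - 144*t^2 + 18*t - 1)
d^3M/dt^3 = 4032/(1024*t^10 - 5120*t^9 + 11520*t^8 - 15360*t^7 + 13440*t^6 - 8064*t^5 + 3360*t^4 - 960*t^3 + 180*t^2 - 20*t + 1)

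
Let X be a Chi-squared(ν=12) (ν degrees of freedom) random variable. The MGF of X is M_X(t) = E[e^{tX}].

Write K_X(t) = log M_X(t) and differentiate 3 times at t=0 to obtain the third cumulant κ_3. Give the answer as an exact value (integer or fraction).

κ_3 = K′′′(0) = 96

M_X(t) = (1 - 2*t)^(-6)
K_X(t) = log M_X(t) = -6*log(1 - 2*t)
K′(t) = -12/(2*t - 1)
K′′(t) = 24/(4*t^2 - 4*t + 1)
K′′′(t) = -96/(8*t^3 - 12*t^2 + 6*t - 1)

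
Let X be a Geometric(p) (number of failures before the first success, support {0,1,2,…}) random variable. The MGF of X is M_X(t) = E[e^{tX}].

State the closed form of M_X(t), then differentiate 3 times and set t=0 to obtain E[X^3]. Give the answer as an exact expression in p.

E[X^3] = M^(3)(0) = -1 + 7/p - 12/p^2 + 6/p^3

M_X(t) = p/(-(1 - p)*e^(t) + 1)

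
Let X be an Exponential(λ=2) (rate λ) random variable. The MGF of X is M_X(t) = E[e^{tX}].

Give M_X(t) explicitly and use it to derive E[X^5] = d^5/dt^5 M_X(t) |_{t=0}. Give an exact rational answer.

E[X^5] = M^(5)(0) = 15/4

M_X(t) = 2/(2 - t)
M^(5)(t) = 240/(t^6 - 12*t^5 + 60*t^4 - 160*t^3 + 240*t^2 - 192*t + 64)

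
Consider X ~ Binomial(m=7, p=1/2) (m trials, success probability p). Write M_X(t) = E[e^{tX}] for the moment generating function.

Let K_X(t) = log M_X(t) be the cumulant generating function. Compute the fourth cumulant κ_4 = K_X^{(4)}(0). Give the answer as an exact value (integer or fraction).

M_X(t) = (e^(t)/2 + 1/2)^7
K_X(t) = log M_X(t) = 7*log(e^(t)/2 + 1/2)
K′(t) = 7*e^(t)/(e^(t) + 1)
K′′(t) = 7*e^(t)/(e^(2*t) + 2*e^(t) + 1)
K′′′(t) = (-7*e^(2*t) + 7*e^(t))/(e^(3*t) + 3*e^(2*t) + 3*e^(t) + 1)
K′′′′(t) = (7*e^(3*t) - 28*e^(2*t) + 7*e^(t))/(e^(4*t) + 4*e^(3*t) + 6*e^(2*t) + 4*e^(t) + 1)

κ_4 = K′′′′(0) = -7/8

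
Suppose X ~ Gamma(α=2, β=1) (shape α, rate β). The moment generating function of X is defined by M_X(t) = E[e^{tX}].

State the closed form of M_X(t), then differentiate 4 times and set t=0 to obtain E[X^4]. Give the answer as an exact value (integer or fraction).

E[X^4] = D^4[M](0) = 120

M_X(t) = (1 - t)^(-2)
D^4[M](t) = 120/(t^6 - 6*t^5 + 15*t^4 - 20*t^3 + 15*t^2 - 6*t + 1)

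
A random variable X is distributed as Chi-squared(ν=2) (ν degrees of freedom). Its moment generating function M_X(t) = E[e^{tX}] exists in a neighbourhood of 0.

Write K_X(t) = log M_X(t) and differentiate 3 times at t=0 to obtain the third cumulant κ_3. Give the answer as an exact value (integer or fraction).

M_X(t) = 1/(1 - 2*t)
K_X(t) = log M_X(t) = -log(1 - 2*t)
D^3[K](t) = -16/(8*t^3 - 12*t^2 + 6*t - 1)

κ_3 = D^3[K](0) = 16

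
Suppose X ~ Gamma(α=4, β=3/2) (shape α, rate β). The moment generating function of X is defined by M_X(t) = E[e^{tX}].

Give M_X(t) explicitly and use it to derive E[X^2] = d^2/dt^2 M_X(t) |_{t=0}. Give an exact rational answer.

E[X^2] = M′′(0) = 80/9

M_X(t) = 81/(16*(3/2 - t)^4)
M′(t) = -648/(32*t^5 - 240*t^4 + 720*t^3 - 1080*t^2 + 810*t - 243)
M′′(t) = 6480/(64*t^6 - 576*t^5 + 2160*t^4 - 4320*t^3 + 4860*t^2 - 2916*t + 729)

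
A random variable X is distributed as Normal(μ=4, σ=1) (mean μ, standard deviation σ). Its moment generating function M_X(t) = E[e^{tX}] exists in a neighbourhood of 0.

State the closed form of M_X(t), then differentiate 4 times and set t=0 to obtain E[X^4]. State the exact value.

E[X^4] = d^4M/dt^4 |_{t=0} = 355

M_X(t) = e^(t^2/2 + 4*t)
dM/dt = t*e^(4*t)*e^(t^2/2) + 4*e^(4*t)*e^(t^2/2)
d^2M/dt^2 = t^2*e^(4*t)*e^(t^2/2) + 8*t*e^(4*t)*e^(t^2/2) + 17*e^(4*t)*e^(t^2/2)
d^3M/dt^3 = t^3*e^(4*t)*e^(t^2/2) + 12*t^2*e^(4*t)*e^(t^2/2) + 51*t*e^(4*t)*e^(t^2/2) + 76*e^(4*t)*e^(t^2/2)
d^4M/dt^4 = t^4*e^(4*t)*e^(t^2/2) + 16*t^3*e^(4*t)*e^(t^2/2) + 102*t^2*e^(4*t)*e^(t^2/2) + 304*t*e^(4*t)*e^(t^2/2) + 355*e^(4*t)*e^(t^2/2)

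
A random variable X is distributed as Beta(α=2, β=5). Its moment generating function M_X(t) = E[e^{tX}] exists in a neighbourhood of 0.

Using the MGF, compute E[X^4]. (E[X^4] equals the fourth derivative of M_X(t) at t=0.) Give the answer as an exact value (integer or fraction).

M_X(t) = ₁F₁(2; 7; t)
M^(4)(t) = ₁F₁(6; 11; t)/42

E[X^4] = M^(4)(0) = 1/42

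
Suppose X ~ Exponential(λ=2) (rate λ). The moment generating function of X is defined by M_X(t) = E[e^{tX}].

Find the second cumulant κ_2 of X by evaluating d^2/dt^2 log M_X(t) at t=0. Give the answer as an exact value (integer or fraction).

M_X(t) = 2/(2 - t)
K_X(t) = log M_X(t) = -log(2 - t) + log(2)
D^2[K](t) = 1/(t^2 - 4*t + 4)

κ_2 = D^2[K](0) = 1/4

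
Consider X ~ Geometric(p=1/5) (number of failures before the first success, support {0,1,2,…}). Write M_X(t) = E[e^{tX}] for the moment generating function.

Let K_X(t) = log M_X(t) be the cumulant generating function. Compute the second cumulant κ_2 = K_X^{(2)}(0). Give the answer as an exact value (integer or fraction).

M_X(t) = 1/(5*(1 - 4*e^(t)/5))
K_X(t) = log M_X(t) = -log(1 - 4*e^(t)/5) - log(5)
K^(2)(t) = 20*e^(t)/(16*e^(2*t) - 40*e^(t) + 25)

κ_2 = K^(2)(0) = 20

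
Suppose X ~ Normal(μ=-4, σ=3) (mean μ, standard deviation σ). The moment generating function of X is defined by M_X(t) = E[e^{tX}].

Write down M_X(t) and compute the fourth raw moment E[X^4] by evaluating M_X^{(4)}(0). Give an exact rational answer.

M_X(t) = e^(9*t^2/2 - 4*t)
dM/dt = 9*t*e^(-4*t)*e^(9*t^2/2) - 4*e^(-4*t)*e^(9*t^2/2)
d^2M/dt^2 = (81*t^2*e^(9*t^2/2) - 72*t*e^(9*t^2/2) + 25*e^(9*t^2/2))*e^(-4*t)
d^3M/dt^3 = (729*t^3*e^(9*t^2/2) - 972*t^2*e^(9*t^2/2) + 675*t*e^(9*t^2/2) - 172*e^(9*t^2/2))*e^(-4*t)
d^4M/dt^4 = (6561*t^4*e^(9*t^2/2) - 11664*t^3*e^(9*t^2/2) + 12150*t^2*e^(9*t^2/2) - 6192*t*e^(9*t^2/2) + 1363*e^(9*t^2/2))*e^(-4*t)

E[X^4] = d^4M/dt^4 |_{t=0} = 1363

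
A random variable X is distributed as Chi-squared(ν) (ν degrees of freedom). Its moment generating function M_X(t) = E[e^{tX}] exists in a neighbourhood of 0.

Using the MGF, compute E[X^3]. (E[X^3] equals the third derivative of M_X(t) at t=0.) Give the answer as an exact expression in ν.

M_X(t) = (1 - 2*t)^(-ν/2)
M^(3)(t) = (-ν^3 - 6*ν^2 - 8*ν)/(8*t^3*(1 - 2*t)^(ν/2) - 12*t^2*(1 - 2*t)^(ν/2) + 6*t*(1 - 2*t)^(ν/2) - (1 - 2*t)^(ν/2))

E[X^3] = M^(3)(0) = ν*(ν^2 + 6*ν + 8)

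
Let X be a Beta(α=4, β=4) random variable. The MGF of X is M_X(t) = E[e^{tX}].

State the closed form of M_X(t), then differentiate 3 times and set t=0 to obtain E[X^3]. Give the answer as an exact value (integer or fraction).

M_X(t) = ₁F₁(4; 8; t)
M′(t) = ₁F₁(5; 9; t)/2
M′′(t) = 5*₁F₁(6; 10; t)/18
M′′′(t) = ₁F₁(7; 11; t)/6

E[X^3] = M′′′(0) = 1/6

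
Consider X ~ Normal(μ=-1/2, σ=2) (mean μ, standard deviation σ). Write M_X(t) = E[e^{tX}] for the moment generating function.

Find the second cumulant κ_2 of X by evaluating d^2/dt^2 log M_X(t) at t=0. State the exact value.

M_X(t) = e^(2*t^2 - t/2)
K_X(t) = log M_X(t) = 2*t^2 - t/2
dK/dt = 4*t - 1/2
d^2K/dt^2 = 4

κ_2 = d^2K/dt^2 |_{t=0} = 4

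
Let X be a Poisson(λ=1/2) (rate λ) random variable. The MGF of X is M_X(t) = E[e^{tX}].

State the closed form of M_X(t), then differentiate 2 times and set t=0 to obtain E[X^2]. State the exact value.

M_X(t) = e^(e^(t)/2 - 1/2)
dM/dt = e^(-1/2)*e^(t)*e^(e^(t)/2)/2
d^2M/dt^2 = (e^(2*t)*e^(e^(t)/2) + 2*e^(t)*e^(e^(t)/2))*e^(-1/2)/4

E[X^2] = d^2M/dt^2 |_{t=0} = 3/4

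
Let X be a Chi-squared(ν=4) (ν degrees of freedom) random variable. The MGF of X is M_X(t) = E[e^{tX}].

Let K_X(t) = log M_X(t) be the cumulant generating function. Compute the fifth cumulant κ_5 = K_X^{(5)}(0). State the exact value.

M_X(t) = (1 - 2*t)^(-2)
K_X(t) = log M_X(t) = -2*log(1 - 2*t)
D^5[K](t) = -1536/(32*t^5 - 80*t^4 + 80*t^3 - 40*t^2 + 10*t - 1)

κ_5 = D^5[K](0) = 1536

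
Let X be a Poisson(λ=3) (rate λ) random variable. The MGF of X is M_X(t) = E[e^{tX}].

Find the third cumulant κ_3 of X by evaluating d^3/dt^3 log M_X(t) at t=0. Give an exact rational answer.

κ_3 = d^3K/dt^3 |_{t=0} = 3

M_X(t) = e^(3*e^(t) - 3)
K_X(t) = log M_X(t) = 3*e^(t) - 3
dK/dt = 3*e^(t)
d^2K/dt^2 = 3*e^(t)
d^3K/dt^3 = 3*e^(t)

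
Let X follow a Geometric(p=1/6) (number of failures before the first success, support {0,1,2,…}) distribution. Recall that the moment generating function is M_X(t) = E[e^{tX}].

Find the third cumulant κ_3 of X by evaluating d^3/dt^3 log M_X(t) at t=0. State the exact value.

κ_3 = K′′′(0) = 330

M_X(t) = 1/(6*(1 - 5*e^(t)/6))
K_X(t) = log M_X(t) = -log(1 - 5*e^(t)/6) - log(6)
K′(t) = -5*e^(t)/(5*e^(t) - 6)
K′′(t) = 30*e^(t)/(25*e^(2*t) - 60*e^(t) + 36)
K′′′(t) = (-150*e^(2*t) - 180*e^(t))/(125*e^(3*t) - 450*e^(2*t) + 540*e^(t) - 216)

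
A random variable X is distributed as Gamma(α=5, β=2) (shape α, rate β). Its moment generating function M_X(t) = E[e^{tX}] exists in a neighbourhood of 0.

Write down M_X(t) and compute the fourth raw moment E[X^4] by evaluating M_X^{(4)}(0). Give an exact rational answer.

E[X^4] = M′′′′(0) = 105

M_X(t) = 32/(2 - t)^5
M′(t) = 160/(t^6 - 12*t^5 + 60*t^4 - 160*t^3 + 240*t^2 - 192*t + 64)
M′′(t) = -960/(t^7 - 14*t^6 + 84*t^5 - 280*t^4 + 560*t^3 - 672*t^2 + 448*t - 128)
M′′′(t) = 6720/(t^8 - 16*t^7 + 112*t^6 - 448*t^5 + 1120*t^4 - 1792*t^3 + 1792*t^2 - 1024*t + 256)
M′′′′(t) = -53760/(t^9 - 18*t^8 + 144*t^7 - 672*t^6 + 2016*t^5 - 4032*t^4 + 5376*t^3 - 4608*t^2 + 2304*t - 512)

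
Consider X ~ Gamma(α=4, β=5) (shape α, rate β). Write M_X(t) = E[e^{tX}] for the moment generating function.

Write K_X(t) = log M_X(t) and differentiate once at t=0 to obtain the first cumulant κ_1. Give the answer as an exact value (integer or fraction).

M_X(t) = 625/(5 - t)^4
K_X(t) = log M_X(t) = -4*log(5 - t) + 4*log(5)
K′(t) = -4/(t - 5)

κ_1 = K′(0) = 4/5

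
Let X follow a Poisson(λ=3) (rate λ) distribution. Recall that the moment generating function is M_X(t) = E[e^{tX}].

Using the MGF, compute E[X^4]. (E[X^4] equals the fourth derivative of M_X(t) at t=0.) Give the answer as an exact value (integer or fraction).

E[X^4] = D^4[M](0) = 309

M_X(t) = e^(3*e^(t) - 3)
D^4[M](t) = (81*e^(4*t)*e^(3*e^(t)) + 162*e^(3*t)*e^(3*e^(t)) + 63*e^(2*t)*e^(3*e^(t)) + 3*e^(t)*e^(3*e^(t)))*e^(-3)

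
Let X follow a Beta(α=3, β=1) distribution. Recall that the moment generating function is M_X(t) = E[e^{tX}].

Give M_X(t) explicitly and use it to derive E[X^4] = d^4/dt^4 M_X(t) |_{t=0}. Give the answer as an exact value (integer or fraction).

E[X^4] = D^4[M](0) = 3/7

M_X(t) = ₁F₁(3; 4; t)
D^4[M](t) = 3*₁F₁(7; 8; t)/7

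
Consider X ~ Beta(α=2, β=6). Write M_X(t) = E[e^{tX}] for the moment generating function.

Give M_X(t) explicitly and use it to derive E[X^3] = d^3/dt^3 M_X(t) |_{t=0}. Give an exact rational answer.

M_X(t) = ₁F₁(2; 8; t)
M′(t) = ₁F₁(3; 9; t)/4
M′′(t) = ₁F₁(4; 10; t)/12
M′′′(t) = ₁F₁(5; 11; t)/30

E[X^3] = M′′′(0) = 1/30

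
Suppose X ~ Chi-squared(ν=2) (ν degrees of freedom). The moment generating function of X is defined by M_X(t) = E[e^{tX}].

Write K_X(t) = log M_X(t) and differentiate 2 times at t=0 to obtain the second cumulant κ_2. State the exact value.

κ_2 = K^(2)(0) = 4

M_X(t) = 1/(1 - 2*t)
K_X(t) = log M_X(t) = -log(1 - 2*t)
K^(2)(t) = 4/(4*t^2 - 4*t + 1)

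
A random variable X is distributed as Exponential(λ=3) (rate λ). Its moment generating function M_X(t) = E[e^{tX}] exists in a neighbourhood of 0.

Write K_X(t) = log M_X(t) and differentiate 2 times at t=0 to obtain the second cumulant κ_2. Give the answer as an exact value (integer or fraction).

κ_2 = K′′(0) = 1/9

M_X(t) = 3/(3 - t)
K_X(t) = log M_X(t) = -log(3 - t) + log(3)
K′(t) = -1/(t - 3)
K′′(t) = 1/(t^2 - 6*t + 9)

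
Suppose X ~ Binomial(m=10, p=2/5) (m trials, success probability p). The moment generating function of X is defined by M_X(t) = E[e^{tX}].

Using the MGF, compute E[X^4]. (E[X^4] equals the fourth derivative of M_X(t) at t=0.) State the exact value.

E[X^4] = M′′′′(0) = 63788/125

M_X(t) = (2*e^(t)/5 + 3/5)^10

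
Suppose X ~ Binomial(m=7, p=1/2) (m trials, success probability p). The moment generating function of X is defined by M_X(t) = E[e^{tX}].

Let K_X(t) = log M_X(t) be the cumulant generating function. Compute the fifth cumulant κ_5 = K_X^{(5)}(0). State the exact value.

κ_5 = K^(5)(0) = 0

M_X(t) = (e^(t)/2 + 1/2)^7
K_X(t) = log M_X(t) = 7*log(e^(t)/2 + 1/2)
K^(5)(t) = (-7*e^(4*t) + 77*e^(3*t) - 77*e^(2*t) + 7*e^(t))/(e^(5*t) + 5*e^(4*t) + 10*e^(3*t) + 10*e^(2*t) + 5*e^(t) + 1)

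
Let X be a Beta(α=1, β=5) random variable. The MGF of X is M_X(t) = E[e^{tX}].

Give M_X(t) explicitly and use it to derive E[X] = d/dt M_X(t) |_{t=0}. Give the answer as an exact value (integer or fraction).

M_X(t) = ₁F₁(1; 6; t)
M^(1)(t) = ₁F₁(2; 7; t)/6

E[X] = M^(1)(0) = 1/6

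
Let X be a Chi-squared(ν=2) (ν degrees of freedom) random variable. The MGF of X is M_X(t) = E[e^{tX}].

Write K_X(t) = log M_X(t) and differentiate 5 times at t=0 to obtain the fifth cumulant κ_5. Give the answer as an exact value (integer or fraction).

M_X(t) = 1/(1 - 2*t)
K_X(t) = log M_X(t) = -log(1 - 2*t)
dK/dt = -2/(2*t - 1)
d^2K/dt^2 = 4/(4*t^2 - 4*t + 1)
d^3K/dt^3 = -16/(8*t^3 - 12*t^2 + 6*t - 1)
d^4K/dt^4 = 96/(16*t^4 - 32*t^3 + 24*t^2 - 8*t + 1)
d^5K/dt^5 = -768/(32*t^5 - 80*t^4 + 80*t^3 - 40*t^2 + 10*t - 1)

κ_5 = d^5K/dt^5 |_{t=0} = 768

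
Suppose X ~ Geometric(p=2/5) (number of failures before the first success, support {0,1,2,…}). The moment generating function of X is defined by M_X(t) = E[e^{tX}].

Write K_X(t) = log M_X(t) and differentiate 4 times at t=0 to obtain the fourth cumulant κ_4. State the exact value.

M_X(t) = 2/(5*(1 - 3*e^(t)/5))
K_X(t) = log M_X(t) = -log(1 - 3*e^(t)/5) - log(5) + log(2)
K^(4)(t) = (135*e^(3*t) + 900*e^(2*t) + 375*e^(t))/(81*e^(4*t) - 540*e^(3*t) + 1350*e^(2*t) - 1500*e^(t) + 625)

κ_4 = K^(4)(0) = 705/8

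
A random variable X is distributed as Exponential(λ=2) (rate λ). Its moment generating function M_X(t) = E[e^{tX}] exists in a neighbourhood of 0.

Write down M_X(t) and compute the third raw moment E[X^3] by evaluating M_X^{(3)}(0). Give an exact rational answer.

E[X^3] = d^3M/dt^3 |_{t=0} = 3/4

M_X(t) = 2/(2 - t)
dM/dt = 2/(t^2 - 4*t + 4)
d^2M/dt^2 = -4/(t^3 - 6*t^2 + 12*t - 8)
d^3M/dt^3 = 12/(t^4 - 8*t^3 + 24*t^2 - 32*t + 16)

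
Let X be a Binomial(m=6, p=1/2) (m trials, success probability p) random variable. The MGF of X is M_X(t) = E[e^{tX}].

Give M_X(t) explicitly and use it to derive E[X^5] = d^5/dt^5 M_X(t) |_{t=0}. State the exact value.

M_X(t) = (e^(t)/2 + 1/2)^6
dM/dt = 3*e^(6*t)/32 + 15*e^(5*t)/32 + 15*e^(4*t)/16 + 15*e^(3*t)/16 + 15*e^(2*t)/32 + 3*e^(t)/32
d^2M/dt^2 = 9*e^(6*t)/16 + 75*e^(5*t)/32 + 15*e^(4*t)/4 + 45*e^(3*t)/16 + 15*e^(2*t)/16 + 3*e^(t)/32
d^3M/dt^3 = 27*e^(6*t)/8 + 375*e^(5*t)/32 + 15*e^(4*t) + 135*e^(3*t)/16 + 15*e^(2*t)/8 + 3*e^(t)/32
d^4M/dt^4 = 81*e^(6*t)/4 + 1875*e^(5*t)/32 + 60*e^(4*t) + 405*e^(3*t)/16 + 15*e^(2*t)/4 + 3*e^(t)/32
d^5M/dt^5 = 243*e^(6*t)/2 + 9375*e^(5*t)/32 + 240*e^(4*t) + 1215*e^(3*t)/16 + 15*e^(2*t)/2 + 3*e^(t)/32

E[X^5] = d^5M/dt^5 |_{t=0} = 738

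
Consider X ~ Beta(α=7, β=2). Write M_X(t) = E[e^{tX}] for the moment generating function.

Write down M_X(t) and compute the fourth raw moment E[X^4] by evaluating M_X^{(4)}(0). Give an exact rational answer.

E[X^4] = M^(4)(0) = 14/33

M_X(t) = ₁F₁(7; 9; t)
M^(4)(t) = 14*₁F₁(11; 13; t)/33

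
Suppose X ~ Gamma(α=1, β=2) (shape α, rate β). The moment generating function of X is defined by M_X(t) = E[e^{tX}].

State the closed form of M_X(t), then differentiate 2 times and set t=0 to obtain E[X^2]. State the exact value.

E[X^2] = d^2M/dt^2 |_{t=0} = 1/2

M_X(t) = 2/(2 - t)
dM/dt = 2/(t^2 - 4*t + 4)
d^2M/dt^2 = -4/(t^3 - 6*t^2 + 12*t - 8)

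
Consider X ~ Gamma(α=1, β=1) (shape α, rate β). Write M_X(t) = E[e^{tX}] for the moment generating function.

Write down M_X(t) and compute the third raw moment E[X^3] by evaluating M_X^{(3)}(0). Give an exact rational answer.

E[X^3] = D^3[M](0) = 6

M_X(t) = 1/(1 - t)
D^3[M](t) = 6/(t^4 - 4*t^3 + 6*t^2 - 4*t + 1)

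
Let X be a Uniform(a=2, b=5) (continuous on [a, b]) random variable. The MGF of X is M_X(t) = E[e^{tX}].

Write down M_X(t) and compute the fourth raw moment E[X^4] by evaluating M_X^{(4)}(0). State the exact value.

E[X^4] = d^4M/dt^4 |_{t=0} = 1031/5

M_X(t) = (e^(5*t) - e^(2*t))/(3*t)
dM/dt = (5*t*e^(5*t) - 2*t*e^(2*t) - e^(5*t) + e^(2*t))/(3*t^2)
d^2M/dt^2 = (25*t^2*e^(5*t) - 4*t^2*e^(2*t) - 10*t*e^(5*t) + 4*t*e^(2*t) + 2*e^(5*t) - 2*e^(2*t))/(3*t^3)
d^3M/dt^3 = (125*t^3*e^(5*t) - 8*t^3*e^(2*t) - 75*t^2*e^(5*t) + 12*t^2*e^(2*t) + 30*t*e^(5*t) - 12*t*e^(2*t) - 6*e^(5*t) + 6*e^(2*t))/(3*t^4)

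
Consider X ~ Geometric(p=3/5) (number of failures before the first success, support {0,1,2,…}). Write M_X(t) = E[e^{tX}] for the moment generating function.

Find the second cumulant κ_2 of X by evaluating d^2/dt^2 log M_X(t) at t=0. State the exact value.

M_X(t) = 3/(5*(1 - 2*e^(t)/5))
K_X(t) = log M_X(t) = -log(1 - 2*e^(t)/5) - log(5) + log(3)
K^(2)(t) = 10*e^(t)/(4*e^(2*t) - 20*e^(t) + 25)

κ_2 = K^(2)(0) = 10/9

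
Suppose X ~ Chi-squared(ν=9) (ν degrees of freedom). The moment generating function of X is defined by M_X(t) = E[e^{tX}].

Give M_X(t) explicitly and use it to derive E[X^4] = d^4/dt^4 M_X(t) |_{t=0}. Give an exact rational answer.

E[X^4] = M′′′′(0) = 19305

M_X(t) = (1 - 2*t)^(-9/2)
M′(t) = -9/(32*t^5*√(1 - 2*t) - 80*t^4*√(1 - 2*t) + 80*t^3*√(1 - 2*t) - 40*t^2*√(1 - 2*t) + 10*t*√(1 - 2*t) - √(1 - 2*t))
M′′(t) = 99/(64*t^6*√(1 - 2*t) - 192*t^5*√(1 - 2*t) + 240*t^4*√(1 - 2*t) - 160*t^3*√(1 - 2*t) + 60*t^2*√(1 - 2*t) - 12*t*√(1 - 2*t) + √(1 - 2*t))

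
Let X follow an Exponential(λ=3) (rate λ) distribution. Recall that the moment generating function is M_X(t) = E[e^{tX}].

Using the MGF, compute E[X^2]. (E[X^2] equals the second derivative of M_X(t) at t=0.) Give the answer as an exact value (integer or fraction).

M_X(t) = 3/(3 - t)
M′(t) = 3/(t^2 - 6*t + 9)
M′′(t) = -6/(t^3 - 9*t^2 + 27*t - 27)

E[X^2] = M′′(0) = 2/9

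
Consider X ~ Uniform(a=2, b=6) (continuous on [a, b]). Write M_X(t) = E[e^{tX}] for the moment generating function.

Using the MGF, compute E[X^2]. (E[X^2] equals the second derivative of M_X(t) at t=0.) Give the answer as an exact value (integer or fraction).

M_X(t) = (e^(6*t) - e^(2*t))/(4*t)
D^2[M](t) = (18*t^2*e^(6*t) - 2*t^2*e^(2*t) - 6*t*e^(6*t) + 2*t*e^(2*t) + e^(6*t) - e^(2*t))/(2*t^3)

E[X^2] = D^2[M](0) = 52/3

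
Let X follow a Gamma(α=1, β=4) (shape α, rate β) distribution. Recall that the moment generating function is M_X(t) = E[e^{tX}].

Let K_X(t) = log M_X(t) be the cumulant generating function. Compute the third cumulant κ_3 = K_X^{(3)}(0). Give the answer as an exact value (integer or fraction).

κ_3 = D^3[K](0) = 1/32

M_X(t) = 4/(4 - t)
K_X(t) = log M_X(t) = -log(4 - t) + 2*log(2)
D^3[K](t) = -2/(t^3 - 12*t^2 + 48*t - 64)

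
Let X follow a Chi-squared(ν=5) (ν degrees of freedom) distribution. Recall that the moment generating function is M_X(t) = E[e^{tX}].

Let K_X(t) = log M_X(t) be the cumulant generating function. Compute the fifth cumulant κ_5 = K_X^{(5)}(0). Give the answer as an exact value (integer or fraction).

M_X(t) = (1 - 2*t)^(-5/2)
K_X(t) = log M_X(t) = -5*log(1 - 2*t)/2
D^5[K](t) = -1920/(32*t^5 - 80*t^4 + 80*t^3 - 40*t^2 + 10*t - 1)

κ_5 = D^5[K](0) = 1920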